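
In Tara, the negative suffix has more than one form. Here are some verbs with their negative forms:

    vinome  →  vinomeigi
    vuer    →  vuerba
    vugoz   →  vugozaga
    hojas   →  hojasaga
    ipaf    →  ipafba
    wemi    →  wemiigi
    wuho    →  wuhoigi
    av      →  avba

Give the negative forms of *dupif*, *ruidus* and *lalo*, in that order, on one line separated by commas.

Looking at the final sound of each stem: -aga when the stem ends in a sibilant (*vugoz*, *hojas*); -ba when the stem ends in a non-sibilant consonant (*vuer*, *ipaf*, *av*); -igi when the stem ends in a vowel (*vinome*, *wemi*, *wuho*).
*dupif*: final sound = /f/, a non-sibilant consonant → -ba → *dupifba*.
The final sound of *ruidus* is /s/, which is a sibilant, so the suffix is -aga, giving *ruidusaga*.
*lalo*: final sound = /o/, a vowel → -igi → *laloigi*.

dupifba, ruidusaga, laloigi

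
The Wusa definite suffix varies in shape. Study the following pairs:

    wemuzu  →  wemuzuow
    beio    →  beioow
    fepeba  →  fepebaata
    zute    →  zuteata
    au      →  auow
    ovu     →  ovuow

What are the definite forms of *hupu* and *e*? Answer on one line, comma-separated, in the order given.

hupuow, eata

The alternation tracks the last vowel of the stem — -ow when the last vowel of the stem is a rounded vowel (*wemuzu*, *beio*, *au*, *ovu*); -ata when the last vowel of the stem is an unrounded vowel (*fepeba*, *zute*).
Since the last vowel of *hupu* is /u/ (a rounded vowel), it takes -ow, giving *hupuow*.
*e*: last vowel = /e/, an unrounded vowel → -ata → *eata*.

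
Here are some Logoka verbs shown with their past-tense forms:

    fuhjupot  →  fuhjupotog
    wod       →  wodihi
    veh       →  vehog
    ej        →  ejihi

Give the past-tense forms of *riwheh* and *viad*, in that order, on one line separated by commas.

Looking at the final consonant of each stem: -og when the stem ends in a voiceless consonant (*fuhjupot*, *veh*); -ihi when the stem ends in a voiced consonant (*wod*, *ej*).
*riwheh* — final consonant /h/ (voiceless) → -og → *riwhehog*.
*viad*: final consonant = /d/, voiced → -ihi → *viadihi*.

riwhehog, viadihi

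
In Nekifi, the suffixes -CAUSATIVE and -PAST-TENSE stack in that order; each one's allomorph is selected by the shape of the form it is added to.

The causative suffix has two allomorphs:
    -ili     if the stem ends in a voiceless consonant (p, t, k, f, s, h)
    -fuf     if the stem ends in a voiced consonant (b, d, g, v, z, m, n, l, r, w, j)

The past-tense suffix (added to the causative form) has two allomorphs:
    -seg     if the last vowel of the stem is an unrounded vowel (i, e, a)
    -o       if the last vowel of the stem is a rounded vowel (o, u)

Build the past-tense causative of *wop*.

*wop* — final consonant /p/ (voiceless) → -ili → *wopili*.
The causative form *wopili* — last vowel /i/ (an unrounded vowel) → -seg → *wopiliseg*.

wopiliseg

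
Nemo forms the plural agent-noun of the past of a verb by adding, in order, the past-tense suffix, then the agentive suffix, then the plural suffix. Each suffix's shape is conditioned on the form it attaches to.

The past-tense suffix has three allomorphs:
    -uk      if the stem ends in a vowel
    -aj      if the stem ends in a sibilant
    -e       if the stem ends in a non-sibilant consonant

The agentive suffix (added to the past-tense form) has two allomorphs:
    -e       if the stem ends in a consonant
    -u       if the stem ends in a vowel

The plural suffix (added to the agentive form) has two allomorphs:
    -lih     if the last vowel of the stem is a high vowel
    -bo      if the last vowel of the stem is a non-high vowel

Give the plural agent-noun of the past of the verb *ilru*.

*ilru*: final sound = /u/, a vowel → -uk → *ilruuk*.
The past-tense form *ilruuk*: final sound = /k/, a consonant → -e → *ilruuke*.
The agentive form *ilruuke*: last vowel = /e/, a non-high vowel → -bo → *ilruukebo*.

ilruukebo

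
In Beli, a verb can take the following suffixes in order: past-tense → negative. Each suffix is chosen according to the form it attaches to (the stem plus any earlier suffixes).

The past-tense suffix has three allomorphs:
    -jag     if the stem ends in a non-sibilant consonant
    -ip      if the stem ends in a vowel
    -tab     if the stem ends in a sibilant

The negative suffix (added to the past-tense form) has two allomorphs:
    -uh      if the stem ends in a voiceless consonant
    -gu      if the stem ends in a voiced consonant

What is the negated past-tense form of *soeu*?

*soeu*: final sound = /u/, a vowel → -ip → *soeuip*.
The final consonant of the past-tense form *soeuip* is /p/, which is voiceless, so the negative suffix is -uh, giving *soeuipuh*.

soeuipuh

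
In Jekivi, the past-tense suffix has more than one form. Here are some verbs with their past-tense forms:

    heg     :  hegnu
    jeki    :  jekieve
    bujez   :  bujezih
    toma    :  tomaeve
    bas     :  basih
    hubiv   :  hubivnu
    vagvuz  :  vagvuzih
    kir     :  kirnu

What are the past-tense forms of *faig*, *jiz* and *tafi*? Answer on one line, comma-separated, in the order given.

The suffix is conditioned by the final sound: -ih when the stem ends in a sibilant (*bujez*, *bas*, *vagvuz*); -nu when the stem ends in a non-sibilant consonant (*heg*, *hubiv*, *kir*); -eve when the stem ends in a vowel (*jeki*, *toma*).
*faig* — final sound /g/ (a non-sibilant consonant) → -nu → *faignu*.
The final sound of *jiz* is /z/, which is a sibilant, so the suffix is -ih, giving *jizih*.
*tafi* — final sound /i/ (a vowel) → -eve → *tafieve*.

faignu, jizih, tafieve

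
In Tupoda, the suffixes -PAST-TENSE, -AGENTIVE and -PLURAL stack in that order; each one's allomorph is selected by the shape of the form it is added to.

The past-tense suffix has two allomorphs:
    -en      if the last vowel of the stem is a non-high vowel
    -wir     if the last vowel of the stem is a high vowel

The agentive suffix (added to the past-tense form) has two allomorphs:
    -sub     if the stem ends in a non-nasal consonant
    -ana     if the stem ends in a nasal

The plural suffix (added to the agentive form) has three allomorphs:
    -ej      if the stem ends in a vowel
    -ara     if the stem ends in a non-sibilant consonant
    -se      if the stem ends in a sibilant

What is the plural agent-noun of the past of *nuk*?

nukwirsubara

*nuk*: last vowel = /u/, a high vowel → -wir → *nukwir*.
The final consonant of the past-tense form *nukwir* is /r/, which is non-nasal, so the agentive suffix is -sub, giving *nukwirsub*.
The agentive form *nukwirsub* — final sound /b/ (a non-sibilant consonant) → -ara → *nukwirsubara*.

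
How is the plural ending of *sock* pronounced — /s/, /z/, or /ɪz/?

/s/

The stem *sock* ends in a voiceless non-sibilant consonant.
The plural suffix surfaces as /ɪz/ after sibilants, /s/ after other voiceless consonants, and /z/ after other voiced sounds.
So the plural -s on *sock* is pronounced /s/.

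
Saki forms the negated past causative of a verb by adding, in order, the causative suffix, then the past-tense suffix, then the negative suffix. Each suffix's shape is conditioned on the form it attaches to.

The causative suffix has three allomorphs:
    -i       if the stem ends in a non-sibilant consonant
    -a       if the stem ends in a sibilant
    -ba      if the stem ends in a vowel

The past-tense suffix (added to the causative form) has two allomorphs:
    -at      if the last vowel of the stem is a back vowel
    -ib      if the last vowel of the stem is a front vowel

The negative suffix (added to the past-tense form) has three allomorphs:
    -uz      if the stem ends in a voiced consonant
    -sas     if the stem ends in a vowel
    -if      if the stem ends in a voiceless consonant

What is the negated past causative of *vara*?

varabaatif

*vara* — final sound /a/ (a vowel) → -ba → *varaba*.
Since the last vowel of the causative form *varaba* is /a/ (a back vowel), it takes -at, giving *varabaat*.
The final sound of the past-tense form *varabaat* is /t/, which is a voiceless consonant, so the negative suffix is -if, giving *varabaatif*.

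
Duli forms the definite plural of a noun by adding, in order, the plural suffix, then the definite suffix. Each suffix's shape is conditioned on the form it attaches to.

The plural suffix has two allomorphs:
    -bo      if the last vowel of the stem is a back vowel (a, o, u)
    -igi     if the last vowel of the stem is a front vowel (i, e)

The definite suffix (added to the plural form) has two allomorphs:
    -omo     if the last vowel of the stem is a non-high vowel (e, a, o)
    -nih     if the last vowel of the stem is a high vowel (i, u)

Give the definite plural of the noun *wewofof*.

wewofofboomo

The last vowel of *wewofof* is /o/, which is a back vowel, so the plural suffix is -bo, giving *wewofofbo*.
The plural form *wewofofbo* — last vowel /o/ (a non-high vowel) → -omo → *wewofofboomo*.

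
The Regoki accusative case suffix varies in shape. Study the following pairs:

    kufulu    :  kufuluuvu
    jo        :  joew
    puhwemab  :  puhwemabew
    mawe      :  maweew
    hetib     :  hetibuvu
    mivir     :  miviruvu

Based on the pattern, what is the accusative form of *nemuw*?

nemuwuvu

The pattern is height harmony: -uvu when the last vowel of the stem is a high vowel (*kufulu*, *hetib*, *mivir*); -ew when the last vowel of the stem is a non-high vowel (*jo*, *puhwemab*, *mawe*).
*nemuw*: last vowel = /u/, a high vowel → -uvu → *nemuwuvu*.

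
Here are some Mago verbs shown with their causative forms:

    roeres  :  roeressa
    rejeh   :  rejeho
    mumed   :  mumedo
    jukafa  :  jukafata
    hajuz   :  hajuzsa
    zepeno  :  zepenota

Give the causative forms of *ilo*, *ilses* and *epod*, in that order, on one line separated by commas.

The suffix is conditioned by the final sound: -sa when the stem ends in a sibilant (*roeres*, *hajuz*); -o when the stem ends in a non-sibilant consonant (*rejeh*, *mumed*); -ta when the stem ends in a vowel (*jukafa*, *zepeno*).
*ilo*: final sound = /o/, a vowel → -ta → *ilota*.
The final sound of *ilses* is /s/, which is a sibilant, so the suffix is -sa, giving *ilsessa*.
*epod*: final sound = /d/, a non-sibilant consonant → -o → *epodo*.

ilota, ilsessa, epodo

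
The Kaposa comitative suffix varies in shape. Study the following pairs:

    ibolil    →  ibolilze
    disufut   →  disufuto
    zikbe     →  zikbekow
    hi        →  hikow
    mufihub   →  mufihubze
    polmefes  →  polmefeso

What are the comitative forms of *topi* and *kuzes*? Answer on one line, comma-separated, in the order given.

topikow, kuzeso

Looking at the final sound of each stem: -o when the stem ends in a voiceless consonant (*disufut*, *polmefes*); -ze when the stem ends in a voiced consonant (*ibolil*, *mufihub*); -kow when the stem ends in a vowel (*zikbe*, *hi*).
Since the final sound of *topi* is /i/ (a vowel), it takes -kow, giving *topikow*.
*kuzes* — final sound /s/ (a voiceless consonant) → -o → *kuzeso*.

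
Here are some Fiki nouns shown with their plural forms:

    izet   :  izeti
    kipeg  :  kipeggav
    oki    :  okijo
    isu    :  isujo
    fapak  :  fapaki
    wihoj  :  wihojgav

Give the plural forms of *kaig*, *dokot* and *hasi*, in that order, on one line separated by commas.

kaiggav, dokoti, hasijo

The alternation tracks the final sound of the stem — -i when the stem ends in a voiceless consonant (*izet*, *fapak*); -gav when the stem ends in a voiced consonant (*kipeg*, *wihoj*); -jo when the stem ends in a vowel (*oki*, *isu*).
The final sound of *kaig* is /g/, which is a voiced consonant, so the suffix is -gav, giving *kaiggav*.
*dokot*: final sound = /t/, a voiceless consonant → -i → *dokoti*.
*hasi*: final sound = /i/, a vowel → -jo → *hasijo*.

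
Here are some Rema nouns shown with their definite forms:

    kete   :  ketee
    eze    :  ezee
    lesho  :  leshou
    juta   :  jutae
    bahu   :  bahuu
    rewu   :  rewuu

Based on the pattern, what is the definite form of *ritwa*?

ritwae

The pattern is rounding harmony: -u when the last vowel of the stem is a rounded vowel (*lesho*, *bahu*, *rewu*); -e when the last vowel of the stem is an unrounded vowel (*kete*, *eze*, *juta*).
Since the last vowel of *ritwa* is /a/ (an unrounded vowel), it takes -e, giving *ritwae*.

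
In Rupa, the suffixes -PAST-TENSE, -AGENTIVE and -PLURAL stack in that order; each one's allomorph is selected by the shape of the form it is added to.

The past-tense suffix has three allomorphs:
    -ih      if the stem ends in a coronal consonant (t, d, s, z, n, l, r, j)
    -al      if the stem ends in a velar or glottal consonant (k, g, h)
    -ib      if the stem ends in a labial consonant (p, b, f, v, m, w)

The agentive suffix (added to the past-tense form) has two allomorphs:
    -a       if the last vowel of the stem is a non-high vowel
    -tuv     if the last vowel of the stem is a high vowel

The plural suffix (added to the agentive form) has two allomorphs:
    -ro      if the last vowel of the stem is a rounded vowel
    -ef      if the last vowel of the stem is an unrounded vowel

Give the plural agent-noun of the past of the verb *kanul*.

kanulihtuvro

The final consonant of *kanul* is /l/, which is coronal, so the past-tense suffix is -ih, giving *kanulih*.
Since the last vowel of the past-tense form *kanulih* is /i/ (a high vowel), it takes -tuv, giving *kanulihtuv*.
The last vowel of the agentive form *kanulihtuv* is /u/, which is a rounded vowel, so the plural suffix is -ro, giving *kanulihtuvro*.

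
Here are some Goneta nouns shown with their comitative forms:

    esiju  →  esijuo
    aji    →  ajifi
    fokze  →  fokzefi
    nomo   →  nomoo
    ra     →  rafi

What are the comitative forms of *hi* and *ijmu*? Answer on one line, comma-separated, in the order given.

The pattern is rounding harmony: -o when the last vowel of the stem is a rounded vowel (*esiju*, *nomo*); -fi when the last vowel of the stem is an unrounded vowel (*aji*, *fokze*, *ra*).
Since the last vowel of *hi* is /i/ (an unrounded vowel), it takes -fi, giving *hifi*.
*ijmu*: last vowel = /u/, a rounded vowel → -o → *ijmuo*.

hifi, ijmuo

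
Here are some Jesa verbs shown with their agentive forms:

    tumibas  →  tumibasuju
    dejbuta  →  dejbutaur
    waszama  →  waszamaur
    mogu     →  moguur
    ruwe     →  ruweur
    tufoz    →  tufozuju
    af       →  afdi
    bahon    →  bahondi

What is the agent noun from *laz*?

lazuju

The pattern is sibilance of the final sound: -uju when the stem ends in a sibilant (*tumibas*, *tufoz*); -di when the stem ends in a non-sibilant consonant (*af*, *bahon*); -ur when the stem ends in a vowel (*dejbuta*, *waszama*, *mogu*, *ruwe*).
The final sound of *laz* is /z/, which is a sibilant, so the suffix is -uju, giving *lazuju*.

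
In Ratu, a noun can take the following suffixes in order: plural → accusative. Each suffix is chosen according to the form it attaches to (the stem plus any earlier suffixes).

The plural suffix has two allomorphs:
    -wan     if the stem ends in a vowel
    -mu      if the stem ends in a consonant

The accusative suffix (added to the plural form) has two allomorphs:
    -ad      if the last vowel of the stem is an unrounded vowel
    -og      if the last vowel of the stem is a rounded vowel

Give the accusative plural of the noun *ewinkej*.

The final sound of *ewinkej* is /j/, which is a consonant, so the plural suffix is -mu, giving *ewinkejmu*.
The last vowel of the plural form *ewinkejmu* is /u/, which is a rounded vowel, so the accusative suffix is -og, giving *ewinkejmuog*.

ewinkejmuog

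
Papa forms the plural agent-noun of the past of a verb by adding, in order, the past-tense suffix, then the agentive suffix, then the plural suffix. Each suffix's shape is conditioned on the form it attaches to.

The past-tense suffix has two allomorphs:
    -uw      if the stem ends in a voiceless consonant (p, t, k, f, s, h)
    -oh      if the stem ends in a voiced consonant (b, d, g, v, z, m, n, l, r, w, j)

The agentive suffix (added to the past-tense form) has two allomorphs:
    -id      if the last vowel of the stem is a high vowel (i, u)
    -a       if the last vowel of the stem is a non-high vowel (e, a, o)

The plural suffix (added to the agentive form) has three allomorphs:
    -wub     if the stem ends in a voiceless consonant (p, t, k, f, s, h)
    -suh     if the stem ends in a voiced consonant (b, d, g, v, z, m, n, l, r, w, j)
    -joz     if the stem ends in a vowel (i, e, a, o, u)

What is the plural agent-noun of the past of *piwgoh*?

*piwgoh* — final consonant /h/ (voiceless) → -uw → *piwgohuw*.
The last vowel of the past-tense form *piwgohuw* is /u/, which is a high vowel, so the agentive suffix is -id, giving *piwgohuwid*.
The agentive form *piwgohuwid* — final sound /d/ (a voiced consonant) → -suh → *piwgohuwidsuh*.

piwgohuwidsuh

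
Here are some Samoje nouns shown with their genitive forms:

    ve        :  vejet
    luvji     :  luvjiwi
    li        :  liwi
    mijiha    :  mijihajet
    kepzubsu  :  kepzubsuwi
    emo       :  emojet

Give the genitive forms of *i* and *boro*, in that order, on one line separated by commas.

iwi, borojet

The alternation tracks the last vowel of the stem — -wi when the last vowel of the stem is a high vowel (*luvji*, *li*, *kepzubsu*); -jet when the last vowel of the stem is a non-high vowel (*ve*, *mijiha*, *emo*).
*i*: last vowel = /i/, a high vowel → -wi → *iwi*.
Since the last vowel of *boro* is /o/ (a non-high vowel), it takes -jet, giving *borojet*.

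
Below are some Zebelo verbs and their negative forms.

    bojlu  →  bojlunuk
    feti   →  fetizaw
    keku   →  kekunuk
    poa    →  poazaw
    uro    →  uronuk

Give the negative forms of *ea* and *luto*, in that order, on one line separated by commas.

The pattern is rounding harmony: -nuk when the last vowel of the stem is a rounded vowel (*bojlu*, *keku*, *uro*); -zaw when the last vowel of the stem is an unrounded vowel (*feti*, *poa*).
*ea* — last vowel /a/ (an unrounded vowel) → -zaw → *eazaw*.
The last vowel of *luto* is /o/, which is a rounded vowel, so the suffix is -nuk, giving *lutonuk*.

eazaw, lutonuk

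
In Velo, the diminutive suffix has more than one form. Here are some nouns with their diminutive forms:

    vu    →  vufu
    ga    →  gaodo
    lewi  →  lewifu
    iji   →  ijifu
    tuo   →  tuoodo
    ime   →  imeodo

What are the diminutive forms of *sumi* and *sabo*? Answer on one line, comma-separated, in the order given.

The pattern is height harmony: -fu when the last vowel of the stem is a high vowel (*vu*, *lewi*, *iji*); -odo when the last vowel of the stem is a non-high vowel (*ga*, *tuo*, *ime*).
*sumi*: last vowel = /i/, a high vowel → -fu → *sumifu*.
*sabo* — last vowel /o/ (a non-high vowel) → -odo → *saboodo*.

sumifu, saboodo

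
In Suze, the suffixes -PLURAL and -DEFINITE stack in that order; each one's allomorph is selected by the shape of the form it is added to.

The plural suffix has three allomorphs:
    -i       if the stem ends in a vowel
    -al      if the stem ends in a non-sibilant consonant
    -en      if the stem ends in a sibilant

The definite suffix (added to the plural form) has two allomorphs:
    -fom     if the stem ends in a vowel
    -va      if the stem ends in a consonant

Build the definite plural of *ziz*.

*ziz*: final sound = /z/, a sibilant → -en → *zizen*.
The plural form *zizen* — final sound /n/ (a consonant) → -va → *zizenva*.

zizenva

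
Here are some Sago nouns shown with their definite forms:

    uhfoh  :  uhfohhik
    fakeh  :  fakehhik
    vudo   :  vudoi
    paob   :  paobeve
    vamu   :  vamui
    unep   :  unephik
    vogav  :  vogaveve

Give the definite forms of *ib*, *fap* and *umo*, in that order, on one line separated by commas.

Looking at the final sound of each stem: -hik when the stem ends in a voiceless consonant (*uhfoh*, *fakeh*, *unep*); -eve when the stem ends in a voiced consonant (*paob*, *vogav*); -i when the stem ends in a vowel (*vudo*, *vamu*).
*ib*: final sound = /b/, a voiced consonant → -eve → *ibeve*.
Since the final sound of *fap* is /p/ (a voiceless consonant), it takes -hik, giving *faphik*.
*umo*: final sound = /o/, a vowel → -i → *umoi*.

ibeve, faphik, umoi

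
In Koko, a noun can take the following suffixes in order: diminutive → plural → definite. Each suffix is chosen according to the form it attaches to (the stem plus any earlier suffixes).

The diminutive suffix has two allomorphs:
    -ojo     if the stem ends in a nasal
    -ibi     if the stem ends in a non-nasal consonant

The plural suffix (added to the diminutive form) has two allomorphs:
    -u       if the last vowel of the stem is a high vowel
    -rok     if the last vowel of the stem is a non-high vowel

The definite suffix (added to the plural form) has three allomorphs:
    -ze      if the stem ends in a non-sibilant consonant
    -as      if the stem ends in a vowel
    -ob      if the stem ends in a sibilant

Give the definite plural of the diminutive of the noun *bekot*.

bekotibiuas

The final consonant of *bekot* is /t/, which is non-nasal, so the diminutive suffix is -ibi, giving *bekotibi*.
The diminutive form *bekotibi* — last vowel /i/ (a high vowel) → -u → *bekotibiu*.
The final sound of the plural form *bekotibiu* is /u/, which is a vowel, so the definite suffix is -as, giving *bekotibiuas*.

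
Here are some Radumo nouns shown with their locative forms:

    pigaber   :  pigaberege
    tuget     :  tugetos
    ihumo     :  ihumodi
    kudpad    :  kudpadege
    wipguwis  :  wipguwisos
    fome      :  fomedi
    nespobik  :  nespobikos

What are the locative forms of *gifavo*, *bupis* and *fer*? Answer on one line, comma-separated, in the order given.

The alternation tracks the final sound of the stem — -os when the stem ends in a voiceless consonant (*tuget*, *wipguwis*, *nespobik*); -ege when the stem ends in a voiced consonant (*pigaber*, *kudpad*); -di when the stem ends in a vowel (*ihumo*, *fome*).
*gifavo*: final sound = /o/, a vowel → -di → *gifavodi*.
Since the final sound of *bupis* is /s/ (a voiceless consonant), it takes -os, giving *bupisos*.
Since the final sound of *fer* is /r/ (a voiced consonant), it takes -ege, giving *ferege*.

gifavodi, bupisos, ferege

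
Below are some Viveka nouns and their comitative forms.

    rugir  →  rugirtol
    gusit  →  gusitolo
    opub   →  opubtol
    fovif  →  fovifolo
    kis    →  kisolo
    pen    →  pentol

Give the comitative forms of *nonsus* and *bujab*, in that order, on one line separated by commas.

nonsusolo, bujabtol

Looking at the final consonant of each stem: -olo when the stem ends in a voiceless consonant (*gusit*, *fovif*, *kis*); -tol when the stem ends in a voiced consonant (*rugir*, *opub*, *pen*).
Since the final consonant of *nonsus* is /s/ (voiceless), it takes -olo, giving *nonsusolo*.
The final consonant of *bujab* is /b/, which is voiced, so the suffix is -tol, giving *bujabtol*.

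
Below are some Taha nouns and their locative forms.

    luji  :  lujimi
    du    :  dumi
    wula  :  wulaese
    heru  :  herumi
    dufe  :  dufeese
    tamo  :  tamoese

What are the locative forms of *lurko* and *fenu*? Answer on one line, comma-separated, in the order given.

lurkoese, fenumi

The suffix is conditioned by the last vowel: -mi when the last vowel of the stem is a high vowel (*luji*, *du*, *heru*); -ese when the last vowel of the stem is a non-high vowel (*wula*, *dufe*, *tamo*).
The last vowel of *lurko* is /o/, which is a non-high vowel, so the suffix is -ese, giving *lurkoese*.
*fenu* — last vowel /u/ (a high vowel) → -mi → *fenumi*.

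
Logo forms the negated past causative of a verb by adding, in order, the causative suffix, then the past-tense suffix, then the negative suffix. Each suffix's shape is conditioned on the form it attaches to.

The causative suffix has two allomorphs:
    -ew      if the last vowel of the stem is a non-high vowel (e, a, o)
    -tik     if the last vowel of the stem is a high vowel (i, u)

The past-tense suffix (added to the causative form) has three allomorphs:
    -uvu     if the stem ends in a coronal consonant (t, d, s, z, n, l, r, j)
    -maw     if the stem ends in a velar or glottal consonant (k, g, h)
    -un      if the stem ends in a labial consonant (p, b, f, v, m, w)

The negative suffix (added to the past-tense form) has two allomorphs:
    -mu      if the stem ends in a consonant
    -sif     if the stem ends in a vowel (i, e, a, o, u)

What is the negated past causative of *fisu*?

fisutikmawmu

The last vowel of *fisu* is /u/, which is a high vowel, so the causative suffix is -tik, giving *fisutik*.
The final consonant of the causative form *fisutik* is /k/, which is velar/glottal, so the past-tense suffix is -maw, giving *fisutikmaw*.
The final sound of the past-tense form *fisutikmaw* is /w/, which is a consonant, so the negative suffix is -mu, giving *fisutikmawmu*.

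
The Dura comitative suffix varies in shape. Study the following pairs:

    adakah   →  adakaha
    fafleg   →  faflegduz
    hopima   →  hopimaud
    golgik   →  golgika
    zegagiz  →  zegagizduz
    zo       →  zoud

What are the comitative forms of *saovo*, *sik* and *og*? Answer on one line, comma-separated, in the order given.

saovoud, sika, ogduz

Looking at the final sound of each stem: -a when the stem ends in a voiceless consonant (*adakah*, *golgik*); -duz when the stem ends in a voiced consonant (*fafleg*, *zegagiz*); -ud when the stem ends in a vowel (*hopima*, *zo*).
*saovo*: final sound = /o/, a vowel → -ud → *saovoud*.
Since the final sound of *sik* is /k/ (a voiceless consonant), it takes -a, giving *sika*.
The final sound of *og* is /g/, which is a voiced consonant, so the suffix is -duz, giving *ogduz*.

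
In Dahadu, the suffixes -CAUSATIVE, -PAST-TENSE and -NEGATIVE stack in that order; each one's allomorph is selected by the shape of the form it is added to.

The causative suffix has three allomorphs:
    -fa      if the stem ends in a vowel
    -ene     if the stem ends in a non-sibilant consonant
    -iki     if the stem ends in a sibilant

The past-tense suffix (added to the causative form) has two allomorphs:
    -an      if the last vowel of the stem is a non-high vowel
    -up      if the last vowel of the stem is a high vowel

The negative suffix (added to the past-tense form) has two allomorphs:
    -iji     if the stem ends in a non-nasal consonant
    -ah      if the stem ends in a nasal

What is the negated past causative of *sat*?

sateneanah

*sat* — final sound /t/ (a non-sibilant consonant) → -ene → *satene*.
The causative form *satene*: last vowel = /e/, a non-high vowel → -an → *satenean*.
The final consonant of the past-tense form *satenean* is /n/, which is a nasal, so the negative suffix is -ah, giving *sateneanah*.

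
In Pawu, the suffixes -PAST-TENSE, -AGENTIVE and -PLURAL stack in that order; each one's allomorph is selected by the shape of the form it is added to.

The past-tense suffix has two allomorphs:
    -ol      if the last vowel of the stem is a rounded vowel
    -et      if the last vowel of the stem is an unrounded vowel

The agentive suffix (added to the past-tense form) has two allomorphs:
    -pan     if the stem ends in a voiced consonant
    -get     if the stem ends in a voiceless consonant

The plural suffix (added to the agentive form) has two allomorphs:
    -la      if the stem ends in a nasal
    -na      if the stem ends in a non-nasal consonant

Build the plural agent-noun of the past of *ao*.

aoolpanla

*ao*: last vowel = /o/, a rounded vowel → -ol → *aool*.
The past-tense form *aool*: final consonant = /l/, voiced → -pan → *aoolpan*.
The agentive form *aoolpan*: final consonant = /n/, a nasal → -la → *aoolpanla*.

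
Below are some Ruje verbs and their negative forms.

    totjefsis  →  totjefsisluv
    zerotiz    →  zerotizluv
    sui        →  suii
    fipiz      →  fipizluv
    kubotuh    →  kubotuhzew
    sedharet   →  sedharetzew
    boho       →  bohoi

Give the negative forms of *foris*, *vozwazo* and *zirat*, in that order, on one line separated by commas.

Looking at the final sound of each stem: -luv when the stem ends in a sibilant (*totjefsis*, *zerotiz*, *fipiz*); -zew when the stem ends in a non-sibilant consonant (*kubotuh*, *sedharet*); -i when the stem ends in a vowel (*sui*, *boho*).
*foris* — final sound /s/ (a sibilant) → -luv → *forisluv*.
*vozwazo* — final sound /o/ (a vowel) → -i → *vozwazoi*.
The final sound of *zirat* is /t/, which is a non-sibilant consonant, so the suffix is -zew, giving *ziratzew*.

forisluv, vozwazoi, ziratzew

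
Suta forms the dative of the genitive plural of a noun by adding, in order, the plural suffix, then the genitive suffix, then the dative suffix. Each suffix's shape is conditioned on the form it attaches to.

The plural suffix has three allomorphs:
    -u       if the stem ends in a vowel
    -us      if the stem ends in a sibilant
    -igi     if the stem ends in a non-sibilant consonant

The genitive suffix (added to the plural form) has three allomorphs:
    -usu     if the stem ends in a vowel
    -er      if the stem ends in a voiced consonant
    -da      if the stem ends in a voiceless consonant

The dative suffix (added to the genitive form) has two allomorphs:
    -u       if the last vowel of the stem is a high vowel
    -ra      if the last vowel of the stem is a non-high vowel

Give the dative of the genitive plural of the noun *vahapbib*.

*vahapbib*: final sound = /b/, a non-sibilant consonant → -igi → *vahapbibigi*.
The final sound of the plural form *vahapbibigi* is /i/, which is a vowel, so the genitive suffix is -usu, giving *vahapbibigiusu*.
Since the last vowel of the genitive form *vahapbibigiusu* is /u/ (a high vowel), it takes -u, giving *vahapbibigiusuu*.

vahapbibigiusuu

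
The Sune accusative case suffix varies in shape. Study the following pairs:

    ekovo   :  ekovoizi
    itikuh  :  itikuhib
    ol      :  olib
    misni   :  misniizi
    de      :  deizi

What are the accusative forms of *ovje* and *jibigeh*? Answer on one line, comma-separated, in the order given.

The suffix is conditioned by the final sound: -ib when the stem ends in a consonant (*itikuh*, *ol*); -izi when the stem ends in a vowel (*ekovo*, *misni*, *de*).
The final sound of *ovje* is /e/, which is a vowel, so the suffix is -izi, giving *ovjeizi*.
*jibigeh* — final sound /h/ (a consonant) → -ib → *jibigehib*.

ovjeizi, jibigehib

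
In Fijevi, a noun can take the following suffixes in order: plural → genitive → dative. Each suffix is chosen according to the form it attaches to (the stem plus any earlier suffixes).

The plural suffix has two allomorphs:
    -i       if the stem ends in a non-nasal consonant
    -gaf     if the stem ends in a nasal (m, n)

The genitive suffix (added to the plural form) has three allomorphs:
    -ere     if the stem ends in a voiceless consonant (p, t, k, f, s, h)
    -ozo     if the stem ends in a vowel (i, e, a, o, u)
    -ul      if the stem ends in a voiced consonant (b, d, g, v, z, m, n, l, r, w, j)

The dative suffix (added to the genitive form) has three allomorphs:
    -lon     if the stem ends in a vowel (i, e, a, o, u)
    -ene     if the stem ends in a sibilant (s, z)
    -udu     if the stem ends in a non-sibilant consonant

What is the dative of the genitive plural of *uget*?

ugetiozolon

*uget* — final consonant /t/ (non-nasal) → -i → *ugeti*.
The plural form *ugeti* — final sound /i/ (a vowel) → -ozo → *ugetiozo*.
Since the final sound of the genitive form *ugetiozo* is /o/ (a vowel), it takes -lon, giving *ugetiozolon*.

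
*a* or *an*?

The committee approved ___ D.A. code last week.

a

The indefinite article is chosen by the initial *sound* of the following word, not its spelling.
The initialism *D.A.* is read letter by letter; the first letter, D, is pronounced /diː/, which begins with a consonant sound.
So the article is *a*: The committee approved a D.A. code last week.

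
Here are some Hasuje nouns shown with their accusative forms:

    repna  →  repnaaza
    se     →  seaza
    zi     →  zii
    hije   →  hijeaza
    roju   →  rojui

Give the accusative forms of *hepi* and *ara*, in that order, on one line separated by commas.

hepii, araaza

The pattern is height harmony: -i when the last vowel of the stem is a high vowel (*zi*, *roju*); -aza when the last vowel of the stem is a non-high vowel (*repna*, *se*, *hije*).
*hepi* — last vowel /i/ (a high vowel) → -i → *hepii*.
*ara*: last vowel = /a/, a non-high vowel → -aza → *araaza*.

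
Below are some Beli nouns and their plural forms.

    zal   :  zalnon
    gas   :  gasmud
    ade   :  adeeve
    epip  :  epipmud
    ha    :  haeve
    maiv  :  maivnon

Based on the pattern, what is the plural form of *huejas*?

huejasmud

Looking at the final sound of each stem: -mud when the stem ends in a voiceless consonant (*gas*, *epip*); -non when the stem ends in a voiced consonant (*zal*, *maiv*); -eve when the stem ends in a vowel (*ade*, *ha*).
*huejas* — final sound /s/ (a voiceless consonant) → -mud → *huejasmud*.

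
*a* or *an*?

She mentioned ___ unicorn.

The indefinite article is chosen by the initial *sound* of the following word, not its spelling.
*unicorn* begins with the sound /juː/ (u pronounced /juː/) — a consonant sound.
So the article is *a*: She mentioned a unicorn.

a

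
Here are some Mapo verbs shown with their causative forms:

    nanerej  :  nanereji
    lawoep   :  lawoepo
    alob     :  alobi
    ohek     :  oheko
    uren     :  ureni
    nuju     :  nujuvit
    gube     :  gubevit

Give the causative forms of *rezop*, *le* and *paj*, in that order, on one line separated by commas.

rezopo, levit, paji

The pattern is voicing of the final sound: -o when the stem ends in a voiceless consonant (*lawoep*, *ohek*); -i when the stem ends in a voiced consonant (*nanerej*, *alob*, *uren*); -vit when the stem ends in a vowel (*nuju*, *gube*).
*rezop*: final sound = /p/, a voiceless consonant → -o → *rezopo*.
*le*: final sound = /e/, a vowel → -vit → *levit*.
The final sound of *paj* is /j/, which is a voiced consonant, so the suffix is -i, giving *paji*.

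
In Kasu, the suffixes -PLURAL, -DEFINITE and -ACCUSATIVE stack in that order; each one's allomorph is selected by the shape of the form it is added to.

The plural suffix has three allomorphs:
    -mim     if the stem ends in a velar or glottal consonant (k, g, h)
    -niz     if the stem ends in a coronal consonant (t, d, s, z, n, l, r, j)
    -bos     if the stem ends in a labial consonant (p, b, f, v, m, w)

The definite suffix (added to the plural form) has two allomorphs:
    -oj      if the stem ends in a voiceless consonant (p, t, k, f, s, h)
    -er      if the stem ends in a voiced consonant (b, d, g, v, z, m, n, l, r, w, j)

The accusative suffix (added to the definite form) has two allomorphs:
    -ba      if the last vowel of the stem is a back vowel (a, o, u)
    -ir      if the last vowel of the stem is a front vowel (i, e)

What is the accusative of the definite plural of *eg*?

egmimerir

The final consonant of *eg* is /g/, which is velar/glottal, so the plural suffix is -mim, giving *egmim*.
The final consonant of the plural form *egmim* is /m/, which is voiced, so the definite suffix is -er, giving *egmimer*.
The definite form *egmimer*: last vowel = /e/, a front vowel → -ir → *egmimerir*.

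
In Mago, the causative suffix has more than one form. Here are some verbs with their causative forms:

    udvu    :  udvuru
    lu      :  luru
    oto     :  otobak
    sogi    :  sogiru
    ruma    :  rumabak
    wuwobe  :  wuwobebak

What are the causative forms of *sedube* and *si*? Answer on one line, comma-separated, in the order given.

sedubebak, siru

Looking at the last vowel of each stem: -ru when the last vowel of the stem is a high vowel (*udvu*, *lu*, *sogi*); -bak when the last vowel of the stem is a non-high vowel (*oto*, *ruma*, *wuwobe*).
Since the last vowel of *sedube* is /e/ (a non-high vowel), it takes -bak, giving *sedubebak*.
*si*: last vowel = /i/, a high vowel → -ru → *siru*.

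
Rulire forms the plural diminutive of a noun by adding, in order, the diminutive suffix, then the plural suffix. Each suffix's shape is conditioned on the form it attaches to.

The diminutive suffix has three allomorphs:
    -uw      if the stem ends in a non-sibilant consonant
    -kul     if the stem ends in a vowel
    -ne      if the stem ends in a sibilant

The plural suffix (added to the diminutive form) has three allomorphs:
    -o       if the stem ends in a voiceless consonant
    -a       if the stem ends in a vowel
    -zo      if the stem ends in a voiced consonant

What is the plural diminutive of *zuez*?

zueznea

*zuez*: final sound = /z/, a sibilant → -ne → *zuezne*.
The diminutive form *zuezne* — final sound /e/ (a vowel) → -a → *zueznea*.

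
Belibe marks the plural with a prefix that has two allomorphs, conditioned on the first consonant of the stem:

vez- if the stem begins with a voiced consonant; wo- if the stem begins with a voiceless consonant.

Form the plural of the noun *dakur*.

*dakur*: first consonant = /d/, voiced → vez- → *vezdakur*.

vezdakur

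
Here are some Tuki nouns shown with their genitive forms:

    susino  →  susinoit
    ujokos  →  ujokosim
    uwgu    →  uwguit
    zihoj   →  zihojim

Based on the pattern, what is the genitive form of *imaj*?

The suffix is conditioned by the final sound: -im when the stem ends in a consonant (*ujokos*, *zihoj*); -it when the stem ends in a vowel (*susino*, *uwgu*).
*imaj* — final sound /j/ (a consonant) → -im → *imajim*.

imajim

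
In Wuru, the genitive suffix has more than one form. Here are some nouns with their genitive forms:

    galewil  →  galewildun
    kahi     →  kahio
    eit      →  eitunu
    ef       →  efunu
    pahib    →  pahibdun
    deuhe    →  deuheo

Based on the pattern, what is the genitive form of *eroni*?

eronio

The suffix is conditioned by the final sound: -unu when the stem ends in a voiceless consonant (*eit*, *ef*); -dun when the stem ends in a voiced consonant (*galewil*, *pahib*); -o when the stem ends in a vowel (*kahi*, *deuhe*).
*eroni*: final sound = /i/, a vowel → -o → *eronio*.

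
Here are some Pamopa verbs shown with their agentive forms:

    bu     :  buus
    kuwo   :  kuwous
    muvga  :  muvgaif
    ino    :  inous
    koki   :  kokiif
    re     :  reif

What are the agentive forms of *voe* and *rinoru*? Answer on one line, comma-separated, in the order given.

voeif, rinoruus

Looking at the last vowel of each stem: -us when the last vowel of the stem is a rounded vowel (*bu*, *kuwo*, *ino*); -if when the last vowel of the stem is an unrounded vowel (*muvga*, *koki*, *re*).
*voe* — last vowel /e/ (an unrounded vowel) → -if → *voeif*.
Since the last vowel of *rinoru* is /u/ (a rounded vowel), it takes -us, giving *rinoruus*.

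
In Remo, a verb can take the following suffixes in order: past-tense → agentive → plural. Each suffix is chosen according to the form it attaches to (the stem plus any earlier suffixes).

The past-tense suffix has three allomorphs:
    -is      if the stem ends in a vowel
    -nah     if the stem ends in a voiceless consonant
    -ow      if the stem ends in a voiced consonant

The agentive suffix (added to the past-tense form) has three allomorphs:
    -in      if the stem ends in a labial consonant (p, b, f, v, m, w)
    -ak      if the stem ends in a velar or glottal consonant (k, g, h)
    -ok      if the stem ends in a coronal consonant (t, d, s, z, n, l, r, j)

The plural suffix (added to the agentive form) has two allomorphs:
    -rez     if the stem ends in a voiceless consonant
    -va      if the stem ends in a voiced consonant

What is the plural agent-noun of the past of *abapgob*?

abapgobowinva

*abapgob* — final sound /b/ (a voiced consonant) → -ow → *abapgobow*.
Since the final consonant of the past-tense form *abapgobow* is /w/ (labial), it takes -in, giving *abapgobowin*.
The final consonant of the agentive form *abapgobowin* is /n/, which is voiced, so the plural suffix is -va, giving *abapgobowinva*.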